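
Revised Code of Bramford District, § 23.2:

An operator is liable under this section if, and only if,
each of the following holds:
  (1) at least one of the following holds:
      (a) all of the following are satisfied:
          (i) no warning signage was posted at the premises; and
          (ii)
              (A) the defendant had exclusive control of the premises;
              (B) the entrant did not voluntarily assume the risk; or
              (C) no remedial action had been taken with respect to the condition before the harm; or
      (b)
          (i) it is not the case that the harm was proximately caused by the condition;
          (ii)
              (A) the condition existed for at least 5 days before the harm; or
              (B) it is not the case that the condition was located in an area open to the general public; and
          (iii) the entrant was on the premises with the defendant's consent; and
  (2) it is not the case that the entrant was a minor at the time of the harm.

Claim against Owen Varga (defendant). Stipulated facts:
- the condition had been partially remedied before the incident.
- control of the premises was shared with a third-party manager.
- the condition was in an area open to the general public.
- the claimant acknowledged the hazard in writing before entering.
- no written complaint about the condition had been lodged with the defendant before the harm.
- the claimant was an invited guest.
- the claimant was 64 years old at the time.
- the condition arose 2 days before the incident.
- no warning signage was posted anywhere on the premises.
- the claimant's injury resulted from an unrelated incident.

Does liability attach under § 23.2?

No — not liable.

(i) no signage posted — met.
(A) exclusive control — not satisfied.
(B) no assumed risk — fails.
(C) no remedial action — not satisfied.
(ii): F OR F OR F → false.
(a): T AND F → false.
(i) not (proximate cause) — holds.
(A) condition ≥5 days old — not met.
(B) not (public area) — not met.
(ii): F OR F → false.
(iii) consent to enter — holds.
(b) = T AND F AND T = false.
So (1) is not satisfied (F OR F).
(2) not (entrant a minor) — satisfied.
Overall = F AND T = false.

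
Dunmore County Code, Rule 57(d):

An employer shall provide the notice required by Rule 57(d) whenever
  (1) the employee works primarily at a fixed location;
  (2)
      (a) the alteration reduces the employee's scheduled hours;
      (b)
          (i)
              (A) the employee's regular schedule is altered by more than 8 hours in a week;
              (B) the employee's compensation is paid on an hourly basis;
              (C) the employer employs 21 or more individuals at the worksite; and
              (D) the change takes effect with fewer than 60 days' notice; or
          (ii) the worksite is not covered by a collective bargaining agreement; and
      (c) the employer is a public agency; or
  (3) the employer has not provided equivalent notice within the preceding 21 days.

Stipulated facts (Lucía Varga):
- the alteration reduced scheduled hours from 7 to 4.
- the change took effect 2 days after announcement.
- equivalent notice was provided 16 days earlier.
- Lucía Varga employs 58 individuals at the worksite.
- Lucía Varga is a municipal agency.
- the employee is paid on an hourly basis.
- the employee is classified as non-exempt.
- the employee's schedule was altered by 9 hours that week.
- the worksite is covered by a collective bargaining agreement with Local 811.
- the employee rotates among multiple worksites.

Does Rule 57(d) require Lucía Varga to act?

(1) fixed location — not met.
(a) hours reduced — met.
(A) schedule shift > 8h — satisfied.
(B) hourly-paid — satisfied.
(C) ≥ 21 at site — satisfied.
(D) < 60 days' notice — met.
(i) = T AND T AND T AND T = true.
(ii) no CBA — not met.
(b): T OR F → true.
(c) public agency — met.
So (2) is satisfied (T AND T AND T).
(3) no recent notice — fails.
So Overall is satisfied (F OR T OR F).

Yes — required.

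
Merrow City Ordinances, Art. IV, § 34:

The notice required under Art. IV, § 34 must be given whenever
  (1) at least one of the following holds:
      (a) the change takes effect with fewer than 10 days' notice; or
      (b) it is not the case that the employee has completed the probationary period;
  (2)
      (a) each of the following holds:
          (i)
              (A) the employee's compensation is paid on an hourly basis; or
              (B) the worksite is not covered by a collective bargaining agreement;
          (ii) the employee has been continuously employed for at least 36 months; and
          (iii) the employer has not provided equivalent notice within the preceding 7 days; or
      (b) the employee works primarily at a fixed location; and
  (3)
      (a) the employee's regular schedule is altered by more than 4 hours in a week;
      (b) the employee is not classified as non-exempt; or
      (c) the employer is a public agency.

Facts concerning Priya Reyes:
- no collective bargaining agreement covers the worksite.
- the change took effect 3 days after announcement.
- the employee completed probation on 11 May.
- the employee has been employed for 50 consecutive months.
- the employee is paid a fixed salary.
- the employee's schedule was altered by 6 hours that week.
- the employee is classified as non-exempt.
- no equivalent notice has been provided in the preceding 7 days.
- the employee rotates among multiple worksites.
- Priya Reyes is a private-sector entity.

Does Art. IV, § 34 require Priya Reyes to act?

(a) < 10 days' notice — satisfied.
(b) not (past probation) — fails.
(1): T OR F → true.
(A) hourly-paid — not satisfied.
(B) no CBA — holds.
So (i) is satisfied (F OR T).
(ii) tenure ≥ 36 mo. — met.
(iii) no recent notice — satisfied.
(a) = T AND T AND T = true.
(b) fixed location — not met.
So (2) is satisfied (T OR F).
(a) schedule shift > 4h — met.
(b) not (non-exempt) — not met.
(c) public agency — not met.
So (3) is satisfied (T OR F OR F).
Overall = T AND T AND T = true.

Yes — required.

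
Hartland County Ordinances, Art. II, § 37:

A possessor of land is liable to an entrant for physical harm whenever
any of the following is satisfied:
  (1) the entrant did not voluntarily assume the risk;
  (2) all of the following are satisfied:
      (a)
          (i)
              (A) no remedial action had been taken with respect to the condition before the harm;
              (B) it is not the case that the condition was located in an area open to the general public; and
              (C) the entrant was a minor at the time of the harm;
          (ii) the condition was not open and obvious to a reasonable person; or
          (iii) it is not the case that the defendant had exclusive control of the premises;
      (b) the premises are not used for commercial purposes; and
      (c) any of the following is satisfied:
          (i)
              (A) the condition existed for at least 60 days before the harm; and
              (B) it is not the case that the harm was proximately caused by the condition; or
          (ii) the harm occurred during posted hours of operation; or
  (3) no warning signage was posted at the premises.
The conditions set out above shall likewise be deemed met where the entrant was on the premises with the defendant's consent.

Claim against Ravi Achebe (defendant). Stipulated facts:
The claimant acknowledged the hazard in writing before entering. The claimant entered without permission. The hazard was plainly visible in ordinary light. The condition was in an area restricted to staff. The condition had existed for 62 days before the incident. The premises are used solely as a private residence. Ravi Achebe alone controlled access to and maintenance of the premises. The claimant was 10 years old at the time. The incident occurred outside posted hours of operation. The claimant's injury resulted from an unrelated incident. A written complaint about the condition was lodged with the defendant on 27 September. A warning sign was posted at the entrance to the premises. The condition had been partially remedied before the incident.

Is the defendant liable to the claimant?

(1) no assumed risk — not satisfied.
(A) no remedial action — fails.
(B) not (public area) — holds.
(C) entrant a minor — satisfied.
(i): F AND T AND T → false.
(ii) not open/obvious — not satisfied.
(iii) not (exclusive control) — fails.
(a) = F OR F OR F = false.
(b) not (commercial use) — satisfied.
(A) condition ≥60 days old — met.
(B) not (proximate cause) — holds.
So (i) is satisfied (T AND T).
(ii) during posted hours — not satisfied.
(c) = T OR F = true.
So (2) is not satisfied (F AND T AND T).
(3) no signage posted — fails.
Overall = F OR F OR F = false.
Exception (consent to enter) — not satisfied.
Result: main false OR exception false → false.

No — not liable.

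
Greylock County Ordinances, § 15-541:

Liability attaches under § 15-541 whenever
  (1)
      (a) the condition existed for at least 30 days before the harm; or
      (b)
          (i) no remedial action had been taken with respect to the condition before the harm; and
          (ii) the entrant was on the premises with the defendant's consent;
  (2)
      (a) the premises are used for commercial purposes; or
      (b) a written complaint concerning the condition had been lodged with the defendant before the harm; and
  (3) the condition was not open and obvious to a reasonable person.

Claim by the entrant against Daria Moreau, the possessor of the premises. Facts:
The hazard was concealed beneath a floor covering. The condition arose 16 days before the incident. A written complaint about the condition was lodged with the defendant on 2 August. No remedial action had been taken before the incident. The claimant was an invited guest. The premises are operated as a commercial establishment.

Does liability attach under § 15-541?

(a) condition ≥30 days old — not met.
(i) no remedial action — satisfied.
(ii) consent to enter — holds.
(b): T AND T → true.
So (1) is satisfied (F OR T).
(a) commercial use — satisfied.
(b) complaint lodged — satisfied.
(2): T OR T → true.
(3) not open/obvious — holds.
Overall: T AND T AND T → true.

Yes — liable.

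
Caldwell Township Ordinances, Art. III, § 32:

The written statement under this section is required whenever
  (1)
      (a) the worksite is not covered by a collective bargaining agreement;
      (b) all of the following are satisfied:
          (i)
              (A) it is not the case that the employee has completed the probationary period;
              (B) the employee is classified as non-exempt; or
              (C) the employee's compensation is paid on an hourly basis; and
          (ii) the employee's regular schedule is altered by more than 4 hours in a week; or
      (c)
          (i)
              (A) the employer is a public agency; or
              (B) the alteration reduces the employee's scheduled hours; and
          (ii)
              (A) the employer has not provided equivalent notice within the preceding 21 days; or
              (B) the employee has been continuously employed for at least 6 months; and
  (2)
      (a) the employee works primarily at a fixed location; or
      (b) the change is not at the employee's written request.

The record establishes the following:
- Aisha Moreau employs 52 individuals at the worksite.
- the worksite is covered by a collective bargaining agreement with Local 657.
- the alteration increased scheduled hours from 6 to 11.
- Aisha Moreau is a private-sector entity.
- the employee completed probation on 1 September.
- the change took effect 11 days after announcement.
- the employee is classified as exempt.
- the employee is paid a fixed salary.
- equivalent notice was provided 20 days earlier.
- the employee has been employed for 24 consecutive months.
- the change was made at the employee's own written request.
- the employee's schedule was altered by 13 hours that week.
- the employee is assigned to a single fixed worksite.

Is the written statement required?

No — not required.

(a) no CBA — fails.
(A) not (past probation) — not met.
(B) non-exempt — not met.
(C) hourly-paid — not met.
(i): F OR F OR F → false.
(ii) schedule shift > 4h — met.
So (b) is not satisfied (F AND T).
(A) public agency — not met.
(B) hours reduced — not met.
(i): F OR F → false.
(A) no recent notice — not met.
(B) tenure ≥ 6 mo. — met.
(ii) = F OR T = true.
(c): F AND T → false.
(1) = F OR F OR F = false.
(a) fixed location — met.
(b) not employee-requested — not satisfied.
(2): T OR F → true.
Overall = F AND T = false.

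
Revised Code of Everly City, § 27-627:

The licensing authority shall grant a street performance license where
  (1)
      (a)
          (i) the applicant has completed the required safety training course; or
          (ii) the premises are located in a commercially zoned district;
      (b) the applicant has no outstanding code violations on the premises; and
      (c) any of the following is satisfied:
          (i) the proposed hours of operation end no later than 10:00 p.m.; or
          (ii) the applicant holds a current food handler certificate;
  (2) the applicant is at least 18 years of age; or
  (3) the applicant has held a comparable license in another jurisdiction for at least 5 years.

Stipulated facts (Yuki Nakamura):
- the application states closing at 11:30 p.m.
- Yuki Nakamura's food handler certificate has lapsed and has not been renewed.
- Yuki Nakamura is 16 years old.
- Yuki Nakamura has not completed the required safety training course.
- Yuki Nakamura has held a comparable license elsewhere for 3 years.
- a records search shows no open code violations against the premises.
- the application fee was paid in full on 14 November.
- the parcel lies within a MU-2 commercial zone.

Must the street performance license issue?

(i) safety training — not satisfied.
(ii) commercially zoned — met.
(a): F OR T → true.
(b) no code violations — met.
(i) closes by 10 p.m. — not met.
(ii) food handler cert. — fails.
So (c) is not satisfied (F OR F).
(1) = T AND T AND F = false.
(2) age ≥ 18 — not met.
(3) prior license ≥ 5 yr — not met.
Overall = F OR F OR F = false.

No — denied.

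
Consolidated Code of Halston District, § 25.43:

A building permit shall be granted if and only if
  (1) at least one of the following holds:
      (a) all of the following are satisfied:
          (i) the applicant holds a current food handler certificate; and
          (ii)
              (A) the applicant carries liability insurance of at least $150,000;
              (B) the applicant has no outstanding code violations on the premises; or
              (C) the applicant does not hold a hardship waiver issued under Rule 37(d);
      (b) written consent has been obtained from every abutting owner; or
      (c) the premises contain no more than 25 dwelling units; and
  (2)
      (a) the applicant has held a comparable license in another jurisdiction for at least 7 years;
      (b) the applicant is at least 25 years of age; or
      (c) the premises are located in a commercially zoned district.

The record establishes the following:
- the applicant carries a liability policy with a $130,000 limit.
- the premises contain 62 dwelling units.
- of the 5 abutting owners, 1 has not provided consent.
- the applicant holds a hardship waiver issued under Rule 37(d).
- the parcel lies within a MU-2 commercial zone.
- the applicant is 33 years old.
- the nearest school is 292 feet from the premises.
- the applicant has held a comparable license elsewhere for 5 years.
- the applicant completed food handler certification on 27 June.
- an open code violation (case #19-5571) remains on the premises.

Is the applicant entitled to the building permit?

(i) food handler cert. — satisfied.
(A) insurance ≥ $150,000 — not met.
(B) no code violations — fails.
(C) not (hardship waiver) — fails.
(ii): F OR F OR F → false.
So (a) is not satisfied (T AND F).
(b) all abutters consent — not met.
(c) ≤ 25 units — not satisfied.
(1): F OR F OR F → false.
(a) prior license ≥ 7 yr — fails.
(b) age ≥ 25 — holds.
(c) commercially zoned — holds.
So (2) is satisfied (F OR T OR T).
Overall: F AND T → false.

No — denied.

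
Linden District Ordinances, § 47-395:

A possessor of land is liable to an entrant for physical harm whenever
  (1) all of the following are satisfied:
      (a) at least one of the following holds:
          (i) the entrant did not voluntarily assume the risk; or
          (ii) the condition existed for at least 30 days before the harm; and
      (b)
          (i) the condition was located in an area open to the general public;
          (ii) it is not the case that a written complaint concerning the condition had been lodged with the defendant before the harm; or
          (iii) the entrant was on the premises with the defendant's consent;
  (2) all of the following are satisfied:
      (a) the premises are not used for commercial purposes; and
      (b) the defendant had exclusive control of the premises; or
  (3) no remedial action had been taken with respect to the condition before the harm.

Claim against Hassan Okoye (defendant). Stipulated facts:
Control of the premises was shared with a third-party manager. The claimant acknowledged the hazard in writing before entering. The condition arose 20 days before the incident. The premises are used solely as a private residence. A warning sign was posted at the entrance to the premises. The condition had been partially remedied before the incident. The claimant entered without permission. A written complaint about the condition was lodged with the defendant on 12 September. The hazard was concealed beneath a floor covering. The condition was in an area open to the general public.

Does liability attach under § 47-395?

(i) no assumed risk — not met.
(ii) condition ≥30 days old — fails.
(a): F OR F → false.
(i) public area — met.
(ii) not (complaint lodged) — fails.
(iii) consent to enter — not satisfied.
(b) = T OR F OR F = true.
So (1) is not satisfied (F AND T).
(a) not (commercial use) — satisfied.
(b) exclusive control — not met.
(2): T AND F → false.
(3) no remedial action — not satisfied.
So Overall is not satisfied (F OR F OR F).

No — not liable.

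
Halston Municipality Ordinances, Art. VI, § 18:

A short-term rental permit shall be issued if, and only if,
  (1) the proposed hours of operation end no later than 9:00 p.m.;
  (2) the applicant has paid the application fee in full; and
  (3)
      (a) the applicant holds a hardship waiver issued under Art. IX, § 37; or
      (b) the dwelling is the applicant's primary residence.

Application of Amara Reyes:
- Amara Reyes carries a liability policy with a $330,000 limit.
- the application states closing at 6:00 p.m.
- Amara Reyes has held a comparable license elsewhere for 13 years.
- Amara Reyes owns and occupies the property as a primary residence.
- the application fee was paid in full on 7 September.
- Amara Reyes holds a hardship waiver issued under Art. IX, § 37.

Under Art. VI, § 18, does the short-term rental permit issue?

Yes — granted.

(1) closes by 9 p.m. — satisfied.
(2) fee paid — met.
(a) hardship waiver — satisfied.
(b) primary residence — holds.
(3): T OR T → true.
So Overall is satisfied (T AND T AND T).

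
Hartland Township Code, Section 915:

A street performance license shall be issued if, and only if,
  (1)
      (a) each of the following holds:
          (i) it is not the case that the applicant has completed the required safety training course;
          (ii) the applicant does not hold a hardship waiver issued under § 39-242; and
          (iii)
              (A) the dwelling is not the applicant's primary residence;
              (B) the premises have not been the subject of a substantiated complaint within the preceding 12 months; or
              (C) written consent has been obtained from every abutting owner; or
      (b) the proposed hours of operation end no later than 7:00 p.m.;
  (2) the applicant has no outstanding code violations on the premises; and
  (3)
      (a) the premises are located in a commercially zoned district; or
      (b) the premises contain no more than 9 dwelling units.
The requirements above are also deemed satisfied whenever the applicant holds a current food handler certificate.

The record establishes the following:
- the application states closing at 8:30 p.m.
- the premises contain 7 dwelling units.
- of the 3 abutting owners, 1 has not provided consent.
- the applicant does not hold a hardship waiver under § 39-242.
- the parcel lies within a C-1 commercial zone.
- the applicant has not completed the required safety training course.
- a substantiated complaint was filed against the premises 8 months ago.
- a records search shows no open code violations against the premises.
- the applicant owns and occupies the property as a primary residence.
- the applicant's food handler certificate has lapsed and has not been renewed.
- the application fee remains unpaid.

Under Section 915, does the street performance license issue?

No — denied.

(i) not (safety training) — holds.
(ii) not (hardship waiver) — holds.
(A) not (primary residence) — not satisfied.
(B) no complaint in 12 mo. — not met.
(C) all abutters consent — not satisfied.
So (iii) is not satisfied (F OR F OR F).
(a): T AND T AND F → false.
(b) closes by 7 p.m. — not met.
So (1) is not satisfied (F OR F).
(2) no code violations — met.
(a) commercially zoned — satisfied.
(b) ≤ 9 units — satisfied.
(3): T OR T → true.
So Overall is not satisfied (F AND T AND T).
Exception (food handler cert.) — not satisfied.
Result: main false OR exception false → false.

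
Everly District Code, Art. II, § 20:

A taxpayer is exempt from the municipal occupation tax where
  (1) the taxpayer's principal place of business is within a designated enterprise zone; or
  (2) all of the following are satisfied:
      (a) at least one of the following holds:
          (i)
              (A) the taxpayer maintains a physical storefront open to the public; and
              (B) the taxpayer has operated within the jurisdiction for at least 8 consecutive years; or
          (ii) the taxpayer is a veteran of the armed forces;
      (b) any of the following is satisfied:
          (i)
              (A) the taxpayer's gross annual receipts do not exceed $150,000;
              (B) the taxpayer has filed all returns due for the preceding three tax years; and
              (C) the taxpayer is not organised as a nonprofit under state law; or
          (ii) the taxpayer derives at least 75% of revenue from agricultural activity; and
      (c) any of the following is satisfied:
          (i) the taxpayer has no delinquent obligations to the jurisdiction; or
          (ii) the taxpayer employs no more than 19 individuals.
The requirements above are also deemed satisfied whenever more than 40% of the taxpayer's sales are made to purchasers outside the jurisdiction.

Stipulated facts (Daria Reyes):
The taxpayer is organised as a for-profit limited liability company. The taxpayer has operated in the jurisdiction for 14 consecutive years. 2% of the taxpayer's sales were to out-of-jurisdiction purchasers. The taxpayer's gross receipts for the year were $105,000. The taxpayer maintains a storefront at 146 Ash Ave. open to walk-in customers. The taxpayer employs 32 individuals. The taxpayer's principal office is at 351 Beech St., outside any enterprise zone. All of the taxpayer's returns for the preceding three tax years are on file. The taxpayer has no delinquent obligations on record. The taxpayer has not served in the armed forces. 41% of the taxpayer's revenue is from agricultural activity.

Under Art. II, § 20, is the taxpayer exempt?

(1) in enterprise zone — fails.
(A) has storefront — holds.
(B) ≥ 8 yrs in jurisdiction — holds.
(i) = T AND T = true.
(ii) veteran — not satisfied.
(a): T OR F → true.
(A) receipts ≤ $150,000 — met.
(B) returns current — met.
(C) not (nonprofit) — satisfied.
(i): T AND T AND T → true.
(ii) ≥75% agricultural — not satisfied.
So (b) is satisfied (T OR F).
(i) no delinquency — met.
(ii) ≤ 19 employees — fails.
(c): T OR F → true.
(2): T AND T AND T → true.
So Overall is satisfied (F OR T).
Exception (>40% out-of-jur. sales) — not satisfied.
Result: main true OR exception false → true.

Yes — exempt.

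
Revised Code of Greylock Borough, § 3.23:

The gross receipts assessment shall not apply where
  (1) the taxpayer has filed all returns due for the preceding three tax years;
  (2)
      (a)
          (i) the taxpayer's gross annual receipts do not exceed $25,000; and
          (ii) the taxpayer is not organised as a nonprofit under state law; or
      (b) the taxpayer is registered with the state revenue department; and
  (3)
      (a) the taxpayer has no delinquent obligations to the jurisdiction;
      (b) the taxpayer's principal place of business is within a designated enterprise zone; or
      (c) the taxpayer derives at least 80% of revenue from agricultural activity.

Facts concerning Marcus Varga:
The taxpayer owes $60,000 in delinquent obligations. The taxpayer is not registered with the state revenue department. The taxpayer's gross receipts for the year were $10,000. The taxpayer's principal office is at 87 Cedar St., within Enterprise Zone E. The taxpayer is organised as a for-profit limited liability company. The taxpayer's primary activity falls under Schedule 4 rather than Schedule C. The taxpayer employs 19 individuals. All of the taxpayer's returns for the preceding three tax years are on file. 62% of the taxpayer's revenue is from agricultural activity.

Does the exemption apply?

(1) returns current — met.
(i) receipts ≤ $25,000 — holds.
(ii) not (nonprofit) — holds.
(a) = T AND T = true.
(b) state-registered — not met.
(2): T OR F → true.
(a) no delinquency — not satisfied.
(b) in enterprise zone — holds.
(c) ≥80% agricultural — fails.
So (3) is satisfied (F OR T OR F).
So Overall is satisfied (T AND T AND T).

Yes — exempt.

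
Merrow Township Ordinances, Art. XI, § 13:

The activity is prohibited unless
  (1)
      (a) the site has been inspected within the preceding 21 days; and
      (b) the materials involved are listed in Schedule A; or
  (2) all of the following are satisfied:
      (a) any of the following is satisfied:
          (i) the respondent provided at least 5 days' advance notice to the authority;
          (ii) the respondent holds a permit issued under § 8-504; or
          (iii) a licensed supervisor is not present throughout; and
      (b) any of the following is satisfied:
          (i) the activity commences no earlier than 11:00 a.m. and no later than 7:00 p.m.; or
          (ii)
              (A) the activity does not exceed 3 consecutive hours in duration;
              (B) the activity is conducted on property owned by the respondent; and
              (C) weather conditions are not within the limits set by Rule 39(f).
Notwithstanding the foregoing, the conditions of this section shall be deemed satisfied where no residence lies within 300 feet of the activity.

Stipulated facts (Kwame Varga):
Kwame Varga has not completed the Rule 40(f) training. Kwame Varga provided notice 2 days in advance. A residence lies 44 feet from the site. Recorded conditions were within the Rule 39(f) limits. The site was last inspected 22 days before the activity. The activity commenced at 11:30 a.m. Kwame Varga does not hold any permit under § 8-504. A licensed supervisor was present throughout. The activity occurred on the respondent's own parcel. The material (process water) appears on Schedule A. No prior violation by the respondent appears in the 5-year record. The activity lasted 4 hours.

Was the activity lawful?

(a) site inspected — not satisfied.
(b) Schedule A material — met.
(1) = F AND T = false.
(i) ≥5 days' notice — fails.
(ii) holds permit — not satisfied.
(iii) not (supervisor present) — fails.
(a) = F OR F OR F = false.
(i) start within hours — met.
(A) ≤ 3 hrs duration — not satisfied.
(B) own property — met.
(C) not (weather ok) — not met.
(ii) = F AND T AND F = false.
(b): T OR F → true.
(2): F AND T → false.
Overall = F OR F = false.
Exception (no residence in 300 ft) — not satisfied.
Result: main false OR exception false → false.

No — unlawful.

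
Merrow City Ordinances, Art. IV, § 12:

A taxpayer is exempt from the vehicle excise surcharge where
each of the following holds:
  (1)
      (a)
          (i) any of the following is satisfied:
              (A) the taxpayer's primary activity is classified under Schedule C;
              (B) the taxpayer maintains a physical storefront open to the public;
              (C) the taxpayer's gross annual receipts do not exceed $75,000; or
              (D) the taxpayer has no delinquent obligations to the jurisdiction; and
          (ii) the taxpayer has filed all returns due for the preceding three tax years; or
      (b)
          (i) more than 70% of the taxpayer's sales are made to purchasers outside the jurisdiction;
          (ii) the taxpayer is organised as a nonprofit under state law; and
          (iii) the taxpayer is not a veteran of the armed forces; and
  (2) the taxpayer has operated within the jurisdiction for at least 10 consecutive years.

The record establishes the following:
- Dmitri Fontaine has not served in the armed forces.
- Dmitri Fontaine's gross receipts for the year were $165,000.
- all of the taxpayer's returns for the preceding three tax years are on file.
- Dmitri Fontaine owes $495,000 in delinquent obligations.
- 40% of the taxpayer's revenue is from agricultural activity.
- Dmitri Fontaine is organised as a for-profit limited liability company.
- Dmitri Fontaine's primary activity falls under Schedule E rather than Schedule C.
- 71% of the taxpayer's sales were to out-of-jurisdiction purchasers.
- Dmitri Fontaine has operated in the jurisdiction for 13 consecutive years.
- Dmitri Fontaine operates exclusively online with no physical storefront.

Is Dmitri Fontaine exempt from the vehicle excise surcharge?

(A) Schedule C activity — not met.
(B) has storefront — fails.
(C) receipts ≤ $75,000 — not satisfied.
(D) no delinquency — not satisfied.
(i): F OR F OR F OR F → false.
(ii) returns current — satisfied.
(a) = F AND T = false.
(i) >70% out-of-jur. sales — satisfied.
(ii) nonprofit — not met.
(iii) not (veteran) — holds.
(b): T AND F AND T → false.
So (1) is not satisfied (F OR F).
(2) ≥ 10 yrs in jurisdiction — satisfied.
Overall: F AND T → false.

No — not exempt.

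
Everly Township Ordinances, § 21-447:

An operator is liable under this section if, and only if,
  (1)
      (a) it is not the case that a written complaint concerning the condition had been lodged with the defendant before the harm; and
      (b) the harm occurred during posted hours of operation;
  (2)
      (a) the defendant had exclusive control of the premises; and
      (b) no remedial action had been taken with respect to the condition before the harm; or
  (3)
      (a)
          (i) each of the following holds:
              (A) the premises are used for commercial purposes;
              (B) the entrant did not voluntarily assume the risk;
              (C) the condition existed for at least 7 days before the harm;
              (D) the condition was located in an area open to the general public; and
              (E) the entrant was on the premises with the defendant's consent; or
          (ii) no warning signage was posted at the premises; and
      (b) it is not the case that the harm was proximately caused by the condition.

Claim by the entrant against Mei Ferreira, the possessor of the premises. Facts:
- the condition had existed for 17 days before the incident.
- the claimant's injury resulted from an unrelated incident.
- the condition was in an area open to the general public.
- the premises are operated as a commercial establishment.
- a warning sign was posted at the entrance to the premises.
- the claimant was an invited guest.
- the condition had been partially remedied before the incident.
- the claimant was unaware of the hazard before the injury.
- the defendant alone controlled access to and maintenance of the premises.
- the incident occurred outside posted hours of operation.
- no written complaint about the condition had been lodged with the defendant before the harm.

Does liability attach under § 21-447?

Yes — liable.

(a) not (complaint lodged) — holds.
(b) during posted hours — fails.
(1): T AND F → false.
(a) exclusive control — met.
(b) no remedial action — fails.
(2) = T AND F = false.
(A) commercial use — satisfied.
(B) no assumed risk — satisfied.
(C) condition ≥7 days old — holds.
(D) public area — holds.
(E) consent to enter — met.
(i): T AND T AND T AND T AND T → true.
(ii) no signage posted — not met.
(a): T OR F → true.
(b) not (proximate cause) — satisfied.
(3): T AND T → true.
Overall = F OR F OR T = true.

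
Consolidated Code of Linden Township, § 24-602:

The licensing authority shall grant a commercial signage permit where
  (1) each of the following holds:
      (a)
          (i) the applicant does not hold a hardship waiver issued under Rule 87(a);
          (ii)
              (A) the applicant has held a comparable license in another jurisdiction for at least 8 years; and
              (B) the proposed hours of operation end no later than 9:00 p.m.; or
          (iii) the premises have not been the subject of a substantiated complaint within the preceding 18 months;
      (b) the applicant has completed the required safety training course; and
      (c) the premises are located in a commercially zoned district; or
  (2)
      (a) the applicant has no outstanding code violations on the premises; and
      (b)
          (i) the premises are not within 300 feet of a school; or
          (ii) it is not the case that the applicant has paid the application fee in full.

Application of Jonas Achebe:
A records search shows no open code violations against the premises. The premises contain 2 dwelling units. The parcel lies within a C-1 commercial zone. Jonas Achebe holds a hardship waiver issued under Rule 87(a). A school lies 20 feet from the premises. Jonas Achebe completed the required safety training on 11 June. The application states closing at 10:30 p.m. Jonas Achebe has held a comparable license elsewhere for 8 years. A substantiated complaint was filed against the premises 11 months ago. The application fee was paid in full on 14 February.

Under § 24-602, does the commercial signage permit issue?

(i) not (hardship waiver) — not satisfied.
(A) prior license ≥ 8 yr — holds.
(B) closes by 9 p.m. — not satisfied.
(ii): T AND F → false.
(iii) no complaint in 18 mo. — fails.
So (a) is not satisfied (F OR F OR F).
(b) safety training — met.
(c) commercially zoned — holds.
So (1) is not satisfied (F AND T AND T).
(a) no code violations — met.
(i) ≥300 ft from school — not met.
(ii) not (fee paid) — fails.
(b) = F OR F = false.
(2) = T AND F = false.
Overall: F OR F → false.

No — denied.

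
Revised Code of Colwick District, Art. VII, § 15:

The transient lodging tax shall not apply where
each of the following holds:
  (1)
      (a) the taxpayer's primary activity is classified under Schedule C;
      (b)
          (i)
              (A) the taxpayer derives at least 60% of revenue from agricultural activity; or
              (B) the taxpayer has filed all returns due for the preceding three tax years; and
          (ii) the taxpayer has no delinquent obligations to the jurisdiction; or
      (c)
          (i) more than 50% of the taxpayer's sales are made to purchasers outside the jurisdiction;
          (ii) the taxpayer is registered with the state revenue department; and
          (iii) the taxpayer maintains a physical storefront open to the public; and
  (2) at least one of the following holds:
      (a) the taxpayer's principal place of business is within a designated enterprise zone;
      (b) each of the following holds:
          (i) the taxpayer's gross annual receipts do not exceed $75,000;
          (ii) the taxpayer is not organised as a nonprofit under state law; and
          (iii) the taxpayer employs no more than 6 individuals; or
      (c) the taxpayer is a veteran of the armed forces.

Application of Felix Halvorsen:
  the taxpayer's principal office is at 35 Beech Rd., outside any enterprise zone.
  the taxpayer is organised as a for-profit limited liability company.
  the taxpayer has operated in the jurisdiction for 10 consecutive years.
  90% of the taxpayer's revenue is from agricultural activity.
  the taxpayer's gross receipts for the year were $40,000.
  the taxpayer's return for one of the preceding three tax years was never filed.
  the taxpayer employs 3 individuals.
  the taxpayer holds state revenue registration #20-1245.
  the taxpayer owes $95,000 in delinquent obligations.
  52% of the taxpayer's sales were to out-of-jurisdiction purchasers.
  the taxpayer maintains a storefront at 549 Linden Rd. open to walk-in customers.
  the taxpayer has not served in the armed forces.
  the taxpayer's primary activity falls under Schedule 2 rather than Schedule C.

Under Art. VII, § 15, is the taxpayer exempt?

(a) Schedule C activity — not met.
(A) ≥60% agricultural — satisfied.
(B) returns current — fails.
(i): T OR F → true.
(ii) no delinquency — not satisfied.
(b): T AND F → false.
(i) >50% out-of-jur. sales — holds.
(ii) state-registered — met.
(iii) has storefront — holds.
So (c) is satisfied (T AND T AND T).
(1) = F OR F OR T = true.
(a) in enterprise zone — not satisfied.
(i) receipts ≤ $75,000 — holds.
(ii) not (nonprofit) — satisfied.
(iii) ≤ 6 employees — met.
(b): T AND T AND T → true.
(c) veteran — fails.
So (2) is satisfied (F OR T OR F).
Overall: T AND T → true.

Yes — exempt.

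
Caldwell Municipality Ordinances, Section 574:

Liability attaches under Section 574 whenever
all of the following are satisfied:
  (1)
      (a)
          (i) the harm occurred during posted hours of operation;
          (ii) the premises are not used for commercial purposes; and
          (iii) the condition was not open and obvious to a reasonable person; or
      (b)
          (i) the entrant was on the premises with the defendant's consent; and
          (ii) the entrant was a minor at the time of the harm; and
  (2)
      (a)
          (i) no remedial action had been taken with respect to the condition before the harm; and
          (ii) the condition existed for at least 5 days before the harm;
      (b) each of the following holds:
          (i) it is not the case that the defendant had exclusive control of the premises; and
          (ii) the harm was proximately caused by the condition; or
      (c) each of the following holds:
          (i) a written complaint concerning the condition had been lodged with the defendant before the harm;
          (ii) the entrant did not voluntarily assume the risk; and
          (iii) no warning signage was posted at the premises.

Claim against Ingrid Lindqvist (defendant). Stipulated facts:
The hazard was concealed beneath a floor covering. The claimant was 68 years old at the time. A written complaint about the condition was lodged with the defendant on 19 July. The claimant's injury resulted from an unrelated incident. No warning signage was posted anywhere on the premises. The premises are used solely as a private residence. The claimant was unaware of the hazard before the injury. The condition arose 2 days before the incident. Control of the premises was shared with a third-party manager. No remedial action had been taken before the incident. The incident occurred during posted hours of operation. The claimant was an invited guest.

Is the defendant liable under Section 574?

Yes — liable.

(i) during posted hours — met.
(ii) not (commercial use) — met.
(iii) not open/obvious — satisfied.
(a) = T AND T AND T = true.
(i) consent to enter — holds.
(ii) entrant a minor — fails.
(b) = T AND F = false.
(1): T OR F → true.
(i) no remedial action — met.
(ii) condition ≥5 days old — not met.
(a): T AND F → false.
(i) not (exclusive control) — holds.
(ii) proximate cause — not satisfied.
(b): T AND F → false.
(i) complaint lodged — satisfied.
(ii) no assumed risk — holds.
(iii) no signage posted — met.
(c) = T AND T AND T = true.
So (2) is satisfied (F OR F OR T).
Overall: T AND T → true.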